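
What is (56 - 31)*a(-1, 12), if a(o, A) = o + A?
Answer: 275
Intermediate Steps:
a(o, A) = A + o
(56 - 31)*a(-1, 12) = (56 - 31)*(12 - 1) = 25*11 = 275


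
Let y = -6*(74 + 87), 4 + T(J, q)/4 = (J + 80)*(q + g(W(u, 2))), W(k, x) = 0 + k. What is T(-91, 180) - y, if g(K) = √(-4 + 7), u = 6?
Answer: -6970 - 44*√3 ≈ -7046.2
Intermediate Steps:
W(k, x) = k
g(K) = √3
T(J, q) = -16 + 4*(80 + J)*(q + √3) (T(J, q) = -16 + 4*((J + 80)*(q + √3)) = -16 + 4*((80 + J)*(q + √3)) = -16 + 4*(80 + J)*(q + √3))
y = -966 (y = -6*161 = -966)
T(-91, 180) - y = (-16 + 320*180 + 320*√3 + 4*(-91)*180 + 4*(-91)*√3) - 1*(-966) = (-16 + 57600 + 320*√3 - 65520 - 364*√3) + 966 = (-7936 - 44*√3) + 966 = -6970 - 44*√3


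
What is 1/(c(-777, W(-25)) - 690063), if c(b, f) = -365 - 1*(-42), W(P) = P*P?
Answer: -1/690386 ≈ -1.4485e-6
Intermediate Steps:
W(P) = P**2
c(b, f) = -323 (c(b, f) = -365 + 42 = -323)
1/(c(-777, W(-25)) - 690063) = 1/(-323 - 690063) = 1/(-690386) = -1/690386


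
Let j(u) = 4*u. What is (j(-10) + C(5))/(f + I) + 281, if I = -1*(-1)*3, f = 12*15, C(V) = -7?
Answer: 51376/183 ≈ 280.74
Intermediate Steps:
f = 180
I = 3 (I = 1*3 = 3)
(j(-10) + C(5))/(f + I) + 281 = (4*(-10) - 7)/(180 + 3) + 281 = (-40 - 7)/183 + 281 = -47*1/183 + 281 = -47/183 + 281 = 51376/183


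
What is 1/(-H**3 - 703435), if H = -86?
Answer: -1/67379 ≈ -1.4841e-5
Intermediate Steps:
1/(-H**3 - 703435) = 1/(-1*(-86)**3 - 703435) = 1/(-1*(-636056) - 703435) = 1/(636056 - 703435) = 1/(-67379) = -1/67379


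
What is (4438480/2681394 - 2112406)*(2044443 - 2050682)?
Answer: 17669435512542338/1340697 ≈ 1.3179e+10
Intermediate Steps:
(4438480/2681394 - 2112406)*(2044443 - 2050682) = (4438480*(1/2681394) - 2112406)*(-6239) = (2219240/1340697 - 2112406)*(-6239) = -2832094167742/1340697*(-6239) = 17669435512542338/1340697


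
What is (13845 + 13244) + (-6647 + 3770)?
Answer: 24212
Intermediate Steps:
(13845 + 13244) + (-6647 + 3770) = 27089 - 2877 = 24212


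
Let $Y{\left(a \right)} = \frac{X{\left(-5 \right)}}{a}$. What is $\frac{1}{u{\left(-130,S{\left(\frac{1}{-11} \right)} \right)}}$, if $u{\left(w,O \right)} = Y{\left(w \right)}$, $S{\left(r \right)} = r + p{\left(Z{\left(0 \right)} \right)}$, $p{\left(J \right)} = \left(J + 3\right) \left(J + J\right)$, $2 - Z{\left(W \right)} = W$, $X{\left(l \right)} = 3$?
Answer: $- \frac{130}{3} \approx -43.333$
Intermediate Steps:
$Z{\left(W \right)} = 2 - W$
$p{\left(J \right)} = 2 J \left(3 + J\right)$ ($p{\left(J \right)} = \left(3 + J\right) 2 J = 2 J \left(3 + J\right)$)
$Y{\left(a \right)} = \frac{3}{a}$
$S{\left(r \right)} = 20 + r$ ($S{\left(r \right)} = r + 2 \left(2 - 0\right) \left(3 + \left(2 - 0\right)\right) = r + 2 \left(2 + 0\right) \left(3 + \left(2 + 0\right)\right) = r + 2 \cdot 2 \left(3 + 2\right) = r + 2 \cdot 2 \cdot 5 = r + 20 = 20 + r$)
$u{\left(w,O \right)} = \frac{3}{w}$
$\frac{1}{u{\left(-130,S{\left(\frac{1}{-11} \right)} \right)}} = \frac{1}{3 \frac{1}{-130}} = \frac{1}{3 \left(- \frac{1}{130}\right)} = \frac{1}{- \frac{3}{130}} = - \frac{130}{3}$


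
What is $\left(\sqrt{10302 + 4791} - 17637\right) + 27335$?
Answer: $9698 + 3 \sqrt{1677} \approx 9820.9$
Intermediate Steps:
$\left(\sqrt{10302 + 4791} - 17637\right) + 27335 = \left(\sqrt{15093} - 17637\right) + 27335 = \left(3 \sqrt{1677} - 17637\right) + 27335 = \left(-17637 + 3 \sqrt{1677}\right) + 27335 = 9698 + 3 \sqrt{1677}$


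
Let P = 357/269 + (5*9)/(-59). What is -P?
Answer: -8958/15871 ≈ -0.56443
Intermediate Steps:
P = 8958/15871 (P = 357*(1/269) + 45*(-1/59) = 357/269 - 45/59 = 8958/15871 ≈ 0.56443)
-P = -1*8958/15871 = -8958/15871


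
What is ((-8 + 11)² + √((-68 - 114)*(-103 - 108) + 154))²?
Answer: 38637 + 324*√119 ≈ 42171.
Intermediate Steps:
((-8 + 11)² + √((-68 - 114)*(-103 - 108) + 154))² = (3² + √(-182*(-211) + 154))² = (9 + √(38402 + 154))² = (9 + √38556)² = (9 + 18*√119)²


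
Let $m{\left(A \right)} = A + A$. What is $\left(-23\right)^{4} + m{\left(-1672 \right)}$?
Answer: $276497$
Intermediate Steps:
$m{\left(A \right)} = 2 A$
$\left(-23\right)^{4} + m{\left(-1672 \right)} = \left(-23\right)^{4} + 2 \left(-1672\right) = 279841 - 3344 = 276497$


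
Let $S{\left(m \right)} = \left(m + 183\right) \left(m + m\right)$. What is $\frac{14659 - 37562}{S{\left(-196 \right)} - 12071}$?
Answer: $\frac{22903}{6975} \approx 3.2836$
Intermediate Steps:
$S{\left(m \right)} = 2 m \left(183 + m\right)$ ($S{\left(m \right)} = \left(183 + m\right) 2 m = 2 m \left(183 + m\right)$)
$\frac{14659 - 37562}{S{\left(-196 \right)} - 12071} = \frac{14659 - 37562}{2 \left(-196\right) \left(183 - 196\right) - 12071} = - \frac{22903}{2 \left(-196\right) \left(-13\right) - 12071} = - \frac{22903}{5096 - 12071} = - \frac{22903}{-6975} = \left(-22903\right) \left(- \frac{1}{6975}\right) = \frac{22903}{6975}$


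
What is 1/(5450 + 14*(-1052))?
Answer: -1/9278 ≈ -0.00010778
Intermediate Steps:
1/(5450 + 14*(-1052)) = 1/(5450 - 14728) = 1/(-9278) = -1/9278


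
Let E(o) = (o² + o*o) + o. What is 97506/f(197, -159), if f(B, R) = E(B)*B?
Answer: 97506/15329555 ≈ 0.0063607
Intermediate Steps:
E(o) = o + 2*o² (E(o) = (o² + o²) + o = 2*o² + o = o + 2*o²)
f(B, R) = B²*(1 + 2*B) (f(B, R) = (B*(1 + 2*B))*B = B²*(1 + 2*B))
97506/f(197, -159) = 97506/((197²*(1 + 2*197))) = 97506/((38809*(1 + 394))) = 97506/((38809*395)) = 97506/15329555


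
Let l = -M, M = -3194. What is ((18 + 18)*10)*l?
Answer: 1149840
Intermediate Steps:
l = 3194 (l = -1*(-3194) = 3194)
((18 + 18)*10)*l = ((18 + 18)*10)*3194 = (36*10)*3194 = 360*3194 = 1149840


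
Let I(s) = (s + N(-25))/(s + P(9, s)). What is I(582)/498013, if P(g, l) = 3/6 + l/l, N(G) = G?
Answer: 1114/581181171 ≈ 1.9168e-6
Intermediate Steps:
P(g, l) = 3/2 (P(g, l) = 3*(⅙) + 1 = ½ + 1 = 3/2)
I(s) = (-25 + s)/(3/2 + s) (I(s) = (s - 25)/(s + 3/2) = (-25 + s)/(3/2 + s))
I(582)/498013 = (2*(-25 + 582)/(3 + 2*582))/498013 = (2*557/(3 + 1164))*(1/498013) = (2*557/1167)*(1/498013) = (2*(1/1167)*557)*(1/498013) = (1114/1167)*(1/498013) = 1114/581181171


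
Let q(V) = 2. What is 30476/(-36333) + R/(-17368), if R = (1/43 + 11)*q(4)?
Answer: -5698662977/6783589098 ≈ -0.84007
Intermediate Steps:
R = 948/43 (R = (1/43 + 11)*2 = (474/43)*2 = 948/43 ≈ 22.047)
30476/(-36333) + R/(-17368) = 30476/(-36333) + (948/43)/(-17368) = 30476*(-1/36333) + (948/43)*(-1/17368) = -30476/36333 - 237/186706 = -5698662977/6783589098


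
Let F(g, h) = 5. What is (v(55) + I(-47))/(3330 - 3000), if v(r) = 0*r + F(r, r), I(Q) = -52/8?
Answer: -1/220 ≈ -0.0045455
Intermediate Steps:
I(Q) = -13/2 (I(Q) = -52*⅛ = -13/2)
v(r) = 5 (v(r) = 0*r + 5 = 0 + 5 = 5)
(v(55) + I(-47))/(3330 - 3000) = (5 - 13/2)/(3330 - 3000) = -3/2/330 = -3/2*1/330 = -1/220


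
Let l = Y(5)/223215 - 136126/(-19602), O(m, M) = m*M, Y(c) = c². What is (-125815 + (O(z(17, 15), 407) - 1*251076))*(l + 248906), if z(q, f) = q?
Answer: -1492369402310504992/16205409 ≈ -9.2091e+10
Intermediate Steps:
O(m, M) = M*m
l = 1012861838/145848681 (l = 5²/223215 - 136126/(-19602) = 25*(1/223215) - 136126*(-1/19602) = 5/44643 + 68063/9801 = 1012861838/145848681 ≈ 6.9446)
(-125815 + (O(z(17, 15), 407) - 1*251076))*(l + 248906) = (-125815 + (407*17 - 1*251076))*(1012861838/145848681 + 248906) = (-125815 + (6919 - 251076))*(36303624654824/145848681) = (-125815 - 244157)*(36303624654824/145848681) = -369972*36303624654824/145848681 = -1492369402310504992/16205409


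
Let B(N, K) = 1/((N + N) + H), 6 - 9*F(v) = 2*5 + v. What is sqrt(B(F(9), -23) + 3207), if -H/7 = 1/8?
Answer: 5*sqrt(9420231)/271 ≈ 56.628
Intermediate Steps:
H = -7/8 ≈ -0.87500
F(v) = -4/9 - v/9 (F(v) = 2/3 - (2*5 + v)/9 = 2/3 - (10 + v)/9 = 2/3 + (-10/9 - v/9) = -4/9 - v/9)
B(N, K) = 1/(-7/8 + 2*N) (B(N, K) = 1/((N + N) - 7/8) = 1/(2*N - 7/8) = 1/(-7/8 + 2*N))
sqrt(B(F(9), -23) + 3207) = sqrt(8/(-7 + 16*(-4/9 - 1/9*9)) + 3207) = sqrt(8/(-7 + 16*(-4/9 - 1)) + 3207) = sqrt(8/(-7 + 16*(-13/9)) + 3207) = sqrt(8/(-7 - 208/9) + 3207) = sqrt(8/(-271/9) + 3207) = sqrt(8*(-9/271) + 3207) = sqrt(-72/271 + 3207) = sqrt(869025/271) = 5*sqrt(9420231)/271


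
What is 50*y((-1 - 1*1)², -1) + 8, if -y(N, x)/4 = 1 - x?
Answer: -392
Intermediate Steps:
y(N, x) = -4 + 4*x (y(N, x) = -4*(1 - x) = -4 + 4*x)
50*y((-1 - 1*1)², -1) + 8 = 50*(-4 + 4*(-1)) + 8 = 50*(-4 - 4) + 8 = 50*(-8) + 8 = -400 + 8 = -392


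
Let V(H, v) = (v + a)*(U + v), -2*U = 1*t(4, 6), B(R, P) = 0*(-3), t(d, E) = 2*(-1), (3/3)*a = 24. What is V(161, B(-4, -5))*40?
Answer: 960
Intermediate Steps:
a = 24
t(d, E) = -2
B(R, P) = 0
U = 1 (U = -(-2)/2 = -½*(-2) = 1)
V(H, v) = (1 + v)*(24 + v) (V(H, v) = (v + 24)*(1 + v) = (24 + v)*(1 + v) = (1 + v)*(24 + v))
V(161, B(-4, -5))*40 = (24 + 0² + 25*0)*40 = (24 + 0 + 0)*40 = 24*40 = 960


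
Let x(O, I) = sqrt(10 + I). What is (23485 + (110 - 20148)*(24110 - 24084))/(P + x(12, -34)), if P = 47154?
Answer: -3909876077/370583290 + 497503*I*sqrt(6)/1111749870 ≈ -10.551 + 0.0010961*I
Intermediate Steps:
(23485 + (110 - 20148)*(24110 - 24084))/(P + x(12, -34)) = (23485 + (110 - 20148)*(24110 - 24084))/(47154 + sqrt(10 - 34)) = (23485 - 20038*26)/(47154 + sqrt(-24)) = (23485 - 520988)/(47154 + 2*I*sqrt(6)) = -497503/(47154 + 2*I*sqrt(6))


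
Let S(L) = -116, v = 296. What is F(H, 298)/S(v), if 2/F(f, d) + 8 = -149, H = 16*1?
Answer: 1/9106 ≈ 0.00010982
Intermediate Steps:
H = 16
F(f, d) = -2/157 (F(f, d) = 2/(-8 - 149) = 2/(-157) = 2*(-1/157) = -2/157)
F(H, 298)/S(v) = -2/157/(-116) = -2/157*(-1/116) = 1/9106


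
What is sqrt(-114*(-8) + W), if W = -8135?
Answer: I*sqrt(7223) ≈ 84.988*I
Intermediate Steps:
sqrt(-114*(-8) + W) = sqrt(-114*(-8) - 8135) = sqrt(912 - 8135) = sqrt(-7223) = I*sqrt(7223)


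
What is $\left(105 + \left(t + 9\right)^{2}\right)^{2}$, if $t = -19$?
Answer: $42025$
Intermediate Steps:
$\left(105 + \left(t + 9\right)^{2}\right)^{2} = \left(105 + \left(-19 + 9\right)^{2}\right)^{2} = \left(105 + \left(-10\right)^{2}\right)^{2} = \left(105 + 100\right)^{2} = 205^{2} = 42025$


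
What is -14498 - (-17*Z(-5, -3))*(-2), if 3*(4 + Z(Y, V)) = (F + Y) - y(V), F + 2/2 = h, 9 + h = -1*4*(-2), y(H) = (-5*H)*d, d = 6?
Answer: -39788/3 ≈ -13263.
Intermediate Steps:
y(H) = -30*H (y(H) = -5*H*6 = -30*H)
h = -1 (h = -9 - 1*4*(-2) = -9 - 4*(-2) = -9 + 8 = -1)
F = -2 (F = -1 - 1 = -2)
Z(Y, V) = -14/3 + 10*V + Y/3 (Z(Y, V) = -4 + ((-2 + Y) - (-30)*V)/3 = -4 + ((-2 + Y) + 30*V)/3 = -4 + (-2 + Y + 30*V)/3 = -4 + (-⅔ + 10*V + Y/3) = -14/3 + 10*V + Y/3)
-14498 - (-17*Z(-5, -3))*(-2) = -14498 - (-17*(-14/3 + 10*(-3) + (⅓)*(-5)))*(-2) = -14498 - (-17*(-14/3 - 30 - 5/3))*(-2) = -14498 - (-17*(-109/3))*(-2) = -14498 - 1853*(-2)/3 = -14498 - 1*(-3706/3) = -14498 + 3706/3 = -39788/3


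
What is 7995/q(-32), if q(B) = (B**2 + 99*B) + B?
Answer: -7995/2176 ≈ -3.6742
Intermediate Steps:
q(B) = B**2 + 100*B
7995/q(-32) = 7995/((-32*(100 - 32))) = 7995/((-32*68)) = 7995/(-2176) = 7995*(-1/2176) = -7995/2176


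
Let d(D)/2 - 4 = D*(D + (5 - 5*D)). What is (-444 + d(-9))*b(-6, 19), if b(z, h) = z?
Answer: 7044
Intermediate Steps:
d(D) = 8 + 2*D*(5 - 4*D) (d(D) = 8 + 2*(D*(D + (5 - 5*D))) = 8 + 2*(D*(5 - 4*D)) = 8 + 2*D*(5 - 4*D))
(-444 + d(-9))*b(-6, 19) = (-444 + (8 - 8*(-9)² + 10*(-9)))*(-6) = (-444 + (8 - 8*81 - 90))*(-6) = (-444 + (8 - 648 - 90))*(-6) = (-444 - 730)*(-6) = -1174*(-6) = 7044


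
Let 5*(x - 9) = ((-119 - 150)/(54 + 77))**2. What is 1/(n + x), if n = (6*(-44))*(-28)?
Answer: 85805/635115166 ≈ 0.00013510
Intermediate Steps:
x = 844606/85805 (x = 9 + ((-119 - 150)/(54 + 77))**2/5 = 9 + (-269/131)**2/5 = 9 + (1/5)*(72361/17161) = 9 + 72361/85805 = 844606/85805 ≈ 9.8433)
n = 7392 (n = -264*(-28) = 7392)
1/(n + x) = 1/(7392 + 844606/85805) = 1/(635115166/85805) = 85805/635115166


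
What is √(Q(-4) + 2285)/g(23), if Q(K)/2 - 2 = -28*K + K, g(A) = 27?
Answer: √2505/27 ≈ 1.8537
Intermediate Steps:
Q(K) = 4 - 54*K (Q(K) = 4 + 2*(-28*K + K) = 4 + 2*(-27*K) = 4 - 54*K)
√(Q(-4) + 2285)/g(23) = √((4 - 54*(-4)) + 2285)/27 = √((4 + 216) + 2285)*(1/27) = √(220 + 2285)*(1/27) = √2505*(1/27) = √2505/27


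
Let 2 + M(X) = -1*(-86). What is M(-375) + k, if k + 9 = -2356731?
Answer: -2356656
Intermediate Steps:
k = -2356740 (k = -9 - 2356731 = -2356740)
M(X) = 84 (M(X) = -2 - 1*(-86) = -2 + 86 = 84)
M(-375) + k = 84 - 2356740 = -2356656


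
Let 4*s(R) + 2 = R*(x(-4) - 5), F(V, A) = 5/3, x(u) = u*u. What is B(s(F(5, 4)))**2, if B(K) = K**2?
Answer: 5764801/20736 ≈ 278.01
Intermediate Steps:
x(u) = u**2
F(V, A) = 5/3 (F(V, A) = 5*(1/3) = 5/3)
s(R) = -1/2 + 11*R/4 (s(R) = -1/2 + (R*((-4)**2 - 5))/4 = -1/2 + (R*(16 - 5))/4 = -1/2 + (R*11)/4 = -1/2 + (11*R)/4 = -1/2 + 11*R/4)
B(s(F(5, 4)))**2 = ((-1/2 + (11/4)*(5/3))**2)**2 = ((-1/2 + 55/12)**2)**2 = ((49/12)**2)**2 = (2401/144)**2 = 5764801/20736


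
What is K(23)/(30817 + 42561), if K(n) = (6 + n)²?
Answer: 841/73378 ≈ 0.011461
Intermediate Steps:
K(23)/(30817 + 42561) = (6 + 23)²/(30817 + 42561) = 29²/73378 = 841*(1/73378) = 841/73378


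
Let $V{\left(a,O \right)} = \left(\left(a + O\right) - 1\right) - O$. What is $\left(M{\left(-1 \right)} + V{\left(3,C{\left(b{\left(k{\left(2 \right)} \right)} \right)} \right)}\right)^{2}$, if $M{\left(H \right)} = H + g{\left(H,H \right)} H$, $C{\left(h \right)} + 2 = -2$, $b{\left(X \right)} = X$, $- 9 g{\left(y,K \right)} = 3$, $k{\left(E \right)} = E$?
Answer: $\frac{16}{9} \approx 1.7778$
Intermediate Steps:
$g{\left(y,K \right)} = - \frac{1}{3}$ ($g{\left(y,K \right)} = \left(- \frac{1}{9}\right) 3 = - \frac{1}{3}$)
$C{\left(h \right)} = -4$ ($C{\left(h \right)} = -2 - 2 = -4$)
$M{\left(H \right)} = \frac{2 H}{3}$ ($M{\left(H \right)} = H - \frac{H}{3} = \frac{2 H}{3}$)
$V{\left(a,O \right)} = -1 + a$ ($V{\left(a,O \right)} = \left(\left(O + a\right) - 1\right) - O = \left(-1 + O + a\right) - O = -1 + a$)
$\left(M{\left(-1 \right)} + V{\left(3,C{\left(b{\left(k{\left(2 \right)} \right)} \right)} \right)}\right)^{2} = \left(\frac{2}{3} \left(-1\right) + \left(-1 + 3\right)\right)^{2} = \left(- \frac{2}{3} + 2\right)^{2} = \left(\frac{4}{3}\right)^{2} = \frac{16}{9}$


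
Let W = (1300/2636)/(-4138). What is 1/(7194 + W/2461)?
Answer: 6711004262/48278964660503 ≈ 0.00013900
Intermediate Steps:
W = -325/2726942 (W = (1300*(1/2636))*(-1/4138) = (325/659)*(-1/4138) = -325/2726942 ≈ -0.00011918)
1/(7194 + W/2461) = 1/(7194 - 325/2726942/2461) = 1/(7194 - 325/2726942*1/2461) = 1/(7194 - 325/6711004262) = 1/(48278964660503/6711004262) = 6711004262/48278964660503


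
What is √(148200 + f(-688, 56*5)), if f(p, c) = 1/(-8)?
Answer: √2371198/4 ≈ 384.97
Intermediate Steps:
f(p, c) = -⅛
√(148200 + f(-688, 56*5)) = √(148200 - ⅛) = √(1185599/8) = √2371198/4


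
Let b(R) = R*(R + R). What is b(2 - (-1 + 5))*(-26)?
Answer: -208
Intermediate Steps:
b(R) = 2*R² (b(R) = R*(2*R) = 2*R²)
b(2 - (-1 + 5))*(-26) = (2*(2 - (-1 + 5))²)*(-26) = (2*(2 - 1*4)²)*(-26) = (2*(2 - 4)²)*(-26) = (2*(-2)²)*(-26) = (2*4)*(-26) = 8*(-26) = -208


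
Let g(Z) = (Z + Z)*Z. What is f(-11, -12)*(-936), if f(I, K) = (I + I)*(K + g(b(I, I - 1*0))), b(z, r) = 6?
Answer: 1235520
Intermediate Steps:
g(Z) = 2*Z² (g(Z) = (2*Z)*Z = 2*Z²)
f(I, K) = 2*I*(72 + K) (f(I, K) = (I + I)*(K + 2*6²) = (2*I)*(K + 2*36) = (2*I)*(K + 72) = (2*I)*(72 + K) = 2*I*(72 + K))
f(-11, -12)*(-936) = (2*(-11)*(72 - 12))*(-936) = (2*(-11)*60)*(-936) = -1320*(-936) = 1235520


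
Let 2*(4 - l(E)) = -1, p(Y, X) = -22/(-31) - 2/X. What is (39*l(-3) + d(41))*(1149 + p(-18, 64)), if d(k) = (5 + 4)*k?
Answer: 1241983809/1984 ≈ 6.2600e+5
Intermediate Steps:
p(Y, X) = 22/31 - 2/X (p(Y, X) = -22*(-1/31) - 2/X = 22/31 - 2/X)
l(E) = 9/2 (l(E) = 4 - ½*(-1) = 4 + ½ = 9/2)
d(k) = 9*k
(39*l(-3) + d(41))*(1149 + p(-18, 64)) = (39*(9/2) + 9*41)*(1149 + (22/31 - 2/64)) = (351/2 + 369)*(1149 + (22/31 - 2*1/64)) = 1089*(1149 + (22/31 - 1/32))/2 = 1089*(1149 + 673/992)/2 = (1089/2)*(1140481/992) = 1241983809/1984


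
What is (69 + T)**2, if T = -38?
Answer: 961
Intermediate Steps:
(69 + T)**2 = (69 - 38)**2 = 31**2 = 961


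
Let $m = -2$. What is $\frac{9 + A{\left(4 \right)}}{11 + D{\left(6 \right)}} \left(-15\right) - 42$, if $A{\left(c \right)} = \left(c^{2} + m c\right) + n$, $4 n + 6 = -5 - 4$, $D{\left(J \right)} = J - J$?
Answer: $- \frac{2643}{44} \approx -60.068$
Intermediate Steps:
$D{\left(J \right)} = 0$
$n = - \frac{15}{4}$ ($n = - \frac{3}{2} + \frac{-5 - 4}{4} = - \frac{3}{2} + \frac{1}{4} \left(-9\right) = - \frac{3}{2} - \frac{9}{4} = - \frac{15}{4} \approx -3.75$)
$A{\left(c \right)} = - \frac{15}{4} + c^{2} - 2 c$ ($A{\left(c \right)} = \left(c^{2} - 2 c\right) - \frac{15}{4} = - \frac{15}{4} + c^{2} - 2 c$)
$\frac{9 + A{\left(4 \right)}}{11 + D{\left(6 \right)}} \left(-15\right) - 42 = \frac{9 - \left(\frac{47}{4} - 16\right)}{11 + 0} \left(-15\right) - 42 = \frac{9 - - \frac{17}{4}}{11} \left(-15\right) - 42 = \left(9 + \frac{17}{4}\right) \frac{1}{11} \left(-15\right) - 42 = \frac{53}{4} \cdot \frac{1}{11} \left(-15\right) - 42 = \frac{53}{44} \left(-15\right) - 42 = - \frac{795}{44} - 42 = - \frac{2643}{44}$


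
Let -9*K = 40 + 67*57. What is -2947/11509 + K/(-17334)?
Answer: -415336451/1795473054 ≈ -0.23132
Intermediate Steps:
K = -3859/9 (K = -(40 + 67*57)/9 = -(40 + 3819)/9 = -⅑*3859 = -3859/9 ≈ -428.78)
-2947/11509 + K/(-17334) = -2947/11509 - 3859/9/(-17334) = -2947*1/11509 - 3859/9*(-1/17334) = -2947/11509 + 3859/156006 = -415336451/1795473054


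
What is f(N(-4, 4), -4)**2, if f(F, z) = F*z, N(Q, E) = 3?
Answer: 144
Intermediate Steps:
f(N(-4, 4), -4)**2 = (3*(-4))**2 = (-12)**2 = 144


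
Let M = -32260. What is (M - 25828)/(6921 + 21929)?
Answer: -29044/14425 ≈ -2.0135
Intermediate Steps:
(M - 25828)/(6921 + 21929) = (-32260 - 25828)/(6921 + 21929) = -58088/28850 = -58088*1/28850 = -29044/14425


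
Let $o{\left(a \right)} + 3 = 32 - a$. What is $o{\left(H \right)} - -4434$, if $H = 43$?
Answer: $4420$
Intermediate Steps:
$o{\left(a \right)} = 29 - a$ ($o{\left(a \right)} = -3 - \left(-32 + a\right) = 29 - a$)
$o{\left(H \right)} - -4434 = \left(29 - 43\right) - -4434 = \left(29 - 43\right) + 4434 = -14 + 4434 = 4420$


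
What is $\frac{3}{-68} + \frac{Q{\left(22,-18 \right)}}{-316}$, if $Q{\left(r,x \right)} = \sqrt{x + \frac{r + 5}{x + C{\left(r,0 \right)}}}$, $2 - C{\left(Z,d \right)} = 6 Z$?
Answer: $- \frac{3}{68} - \frac{3 i \sqrt{11063}}{23384} \approx -0.044118 - 0.013494 i$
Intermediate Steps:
$C{\left(Z,d \right)} = 2 - 6 Z$
$Q{\left(r,x \right)} = \sqrt{x + \frac{5 + r}{2 + x - 6 r}}$ ($Q{\left(r,x \right)} = \sqrt{x + \frac{r + 5}{x - \left(-2 + 6 r\right)}} = \sqrt{x + \frac{5 + r}{2 + x - 6 r}}$)
$\frac{3}{-68} + \frac{Q{\left(22,-18 \right)}}{-316} = \frac{3}{-68} + \frac{\sqrt{\frac{5 + 22 - 18 \left(2 - 18 - 132\right)}{2 - 18 - 132}}}{-316} = 3 \left(- \frac{1}{68}\right) + \sqrt{\frac{5 + 22 - 18 \left(2 - 18 - 132\right)}{2 - 18 - 132}} \left(- \frac{1}{316}\right) = - \frac{3}{68} + \sqrt{\frac{5 + 22 - -2664}{-148}} \left(- \frac{1}{316}\right) = - \frac{3}{68} + \sqrt{- \frac{5 + 22 + 2664}{148}} \left(- \frac{1}{316}\right) = - \frac{3}{68} + \sqrt{\left(- \frac{1}{148}\right) 2691} \left(- \frac{1}{316}\right) = - \frac{3}{68} + \sqrt{- \frac{2691}{148}} \left(- \frac{1}{316}\right) = - \frac{3}{68} + \frac{3 i \sqrt{11063}}{74} \left(- \frac{1}{316}\right) = - \frac{3}{68} - \frac{3 i \sqrt{11063}}{23384}$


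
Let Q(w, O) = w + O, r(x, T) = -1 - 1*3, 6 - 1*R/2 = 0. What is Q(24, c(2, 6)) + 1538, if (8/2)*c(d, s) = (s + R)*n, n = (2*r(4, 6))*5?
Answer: 1382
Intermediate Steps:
R = 12 (R = 12 - 2*0 = 12 + 0 = 12)
r(x, T) = -4 (r(x, T) = -1 - 3 = -4)
n = -40 (n = (2*(-4))*5 = -8*5 = -40)
c(d, s) = -120 - 10*s (c(d, s) = ((s + 12)*(-40))/4 = ((12 + s)*(-40))/4 = (-480 - 40*s)/4 = -120 - 10*s)
Q(w, O) = O + w
Q(24, c(2, 6)) + 1538 = ((-120 - 10*6) + 24) + 1538 = ((-120 - 60) + 24) + 1538 = (-180 + 24) + 1538 = -156 + 1538 = 1382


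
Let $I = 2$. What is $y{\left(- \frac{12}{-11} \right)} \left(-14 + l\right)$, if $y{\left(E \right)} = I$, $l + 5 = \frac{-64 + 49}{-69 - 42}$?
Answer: $- \frac{1396}{37} \approx -37.73$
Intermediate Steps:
$l = - \frac{180}{37}$ ($l = -5 + \frac{-64 + 49}{-69 - 42} = -5 - \frac{15}{-111} = -5 - - \frac{5}{37} = -5 + \frac{5}{37} = - \frac{180}{37} \approx -4.8649$)
$y{\left(E \right)} = 2$
$y{\left(- \frac{12}{-11} \right)} \left(-14 + l\right) = 2 \left(-14 - \frac{180}{37}\right) = 2 \left(- \frac{698}{37}\right) = - \frac{1396}{37}$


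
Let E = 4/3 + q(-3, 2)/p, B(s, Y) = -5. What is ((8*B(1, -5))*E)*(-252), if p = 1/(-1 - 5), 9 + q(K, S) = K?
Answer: 739200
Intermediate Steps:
q(K, S) = -9 + K
p = -⅙ (p = 1/(-6) = -⅙ ≈ -0.16667)
E = 220/3 (E = 4/3 + (-9 - 3)/(-⅙) = 4*(⅓) - 12*(-6) = 4/3 + 72 = 220/3 ≈ 73.333)
((8*B(1, -5))*E)*(-252) = ((8*(-5))*(220/3))*(-252) = -40*220/3*(-252) = -8800/3*(-252) = 739200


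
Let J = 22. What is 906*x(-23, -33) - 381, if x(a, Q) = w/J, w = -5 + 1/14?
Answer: -89931/154 ≈ -583.97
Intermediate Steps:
w = -69/14 (w = -5 + 1/14 = -69/14 ≈ -4.9286)
x(a, Q) = -69/308 (x(a, Q) = -69/14/22 = -69/14*1/22 = -69/308)
906*x(-23, -33) - 381 = 906*(-69/308) - 381 = -31257/154 - 381 = -89931/154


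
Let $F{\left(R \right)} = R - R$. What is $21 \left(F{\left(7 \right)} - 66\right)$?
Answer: $-1386$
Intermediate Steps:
$F{\left(R \right)} = 0$
$21 \left(F{\left(7 \right)} - 66\right) = 21 \left(0 - 66\right) = 21 \left(-66\right) = -1386$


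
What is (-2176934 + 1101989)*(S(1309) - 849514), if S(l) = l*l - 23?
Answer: -928692283080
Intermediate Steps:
S(l) = -23 + l**2 (S(l) = l**2 - 23 = -23 + l**2)
(-2176934 + 1101989)*(S(1309) - 849514) = (-2176934 + 1101989)*((-23 + 1309**2) - 849514) = -1074945*((-23 + 1713481) - 849514) = -1074945*(1713458 - 849514) = -1074945*863944 = -928692283080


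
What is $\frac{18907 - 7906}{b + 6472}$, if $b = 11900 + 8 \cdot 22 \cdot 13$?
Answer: $\frac{11001}{20660} \approx 0.53248$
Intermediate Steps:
$b = 14188$ ($b = 11900 + 176 \cdot 13 = 11900 + 2288 = 14188$)
$\frac{18907 - 7906}{b + 6472} = \frac{18907 - 7906}{14188 + 6472} = \frac{11001}{20660}$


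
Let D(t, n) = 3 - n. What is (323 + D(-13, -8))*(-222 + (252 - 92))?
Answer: -20708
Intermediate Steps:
(323 + D(-13, -8))*(-222 + (252 - 92)) = (323 + (3 - 1*(-8)))*(-222 + (252 - 92)) = (323 + (3 + 8))*(-222 + 160) = (323 + 11)*(-62) = 334*(-62) = -20708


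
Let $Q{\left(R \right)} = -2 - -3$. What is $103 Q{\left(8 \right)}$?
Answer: $103$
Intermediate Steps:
$Q{\left(R \right)} = 1$ ($Q{\left(R \right)} = -2 + 3 = 1$)
$103 Q{\left(8 \right)} = 103 \cdot 1 = 103$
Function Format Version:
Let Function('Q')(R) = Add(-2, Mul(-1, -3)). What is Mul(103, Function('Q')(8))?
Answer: 103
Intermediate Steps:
Function('Q')(R) = 1 (Function('Q')(R) = Add(-2, 3) = 1)
Mul(103, Function('Q')(8)) = Mul(103, 1) = 103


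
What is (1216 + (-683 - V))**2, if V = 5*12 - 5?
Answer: 228484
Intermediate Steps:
V = 55 (V = 60 - 5 = 55)
(1216 + (-683 - V))**2 = (1216 + (-683 - 1*55))**2 = (1216 + (-683 - 55))**2 = (1216 - 738)**2 = 478**2 = 228484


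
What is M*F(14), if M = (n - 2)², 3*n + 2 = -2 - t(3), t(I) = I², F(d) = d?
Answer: 5054/9 ≈ 561.56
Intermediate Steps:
n = -13/3 (n = -⅔ + (-2 - 1*3²)/3 = -⅔ + (-2 - 1*9)/3 = -⅔ + (-2 - 9)/3 = -⅔ + (⅓)*(-11) = -⅔ - 11/3 = -13/3 ≈ -4.3333)
M = 361/9 (M = (-13/3 - 2)² = (-19/3)² = 361/9 ≈ 40.111)
M*F(14) = (361/9)*14 = 5054/9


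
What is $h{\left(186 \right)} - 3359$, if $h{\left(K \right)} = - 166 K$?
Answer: $-34235$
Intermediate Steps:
$h{\left(186 \right)} - 3359 = \left(-166\right) 186 - 3359 = -30876 - 3359 = -34235$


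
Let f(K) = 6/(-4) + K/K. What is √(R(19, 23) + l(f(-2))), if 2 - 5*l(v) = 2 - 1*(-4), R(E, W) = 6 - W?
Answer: I*√445/5 ≈ 4.219*I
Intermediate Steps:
f(K) = -½ (f(K) = 6*(-¼) + 1 = -3/2 + 1 = -½)
l(v) = -⅘ (l(v) = ⅖ - (2 - 1*(-4))/5 = ⅖ - (2 + 4)/5 = ⅖ - ⅕*6 = ⅖ - 6/5 = -⅘)
√(R(19, 23) + l(f(-2))) = √((6 - 1*23) - ⅘) = √((6 - 23) - ⅘) = √(-17 - ⅘) = √(-89/5) = I*√445/5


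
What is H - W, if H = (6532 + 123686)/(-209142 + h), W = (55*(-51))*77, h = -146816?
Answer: 38440729206/177979 ≈ 2.1598e+5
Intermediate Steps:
W = -215985 (W = -2805*77 = -215985)
H = -65109/177979 (H = (6532 + 123686)/(-209142 - 146816) = 130218/(-355958) = 130218*(-1/355958) = -65109/177979 ≈ -0.36582)
H - W = -65109/177979 - 1*(-215985) = -65109/177979 + 215985 = 38440729206/177979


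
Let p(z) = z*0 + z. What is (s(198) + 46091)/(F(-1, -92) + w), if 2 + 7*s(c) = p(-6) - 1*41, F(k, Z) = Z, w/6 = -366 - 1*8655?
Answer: -23042/27109 ≈ -0.84998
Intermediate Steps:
w = -54126 (w = 6*(-366 - 1*8655) = 6*(-366 - 8655) = 6*(-9021) = -54126)
p(z) = z (p(z) = 0 + z = z)
s(c) = -7 (s(c) = -2/7 + (-6 - 1*41)/7 = -2/7 + (-6 - 41)/7 = -2/7 + (1/7)*(-47) = -2/7 - 47/7 = -7)
(s(198) + 46091)/(F(-1, -92) + w) = (-7 + 46091)/(-92 - 54126) = 46084/(-54218) = 46084*(-1/54218) = -23042/27109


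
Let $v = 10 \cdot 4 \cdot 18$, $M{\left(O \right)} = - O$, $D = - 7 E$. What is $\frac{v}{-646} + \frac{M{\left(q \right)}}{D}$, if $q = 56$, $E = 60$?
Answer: $- \frac{4754}{4845} \approx -0.98122$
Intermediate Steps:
$D = -420$ ($D = \left(-7\right) 60 = -420$)
$v = 720$ ($v = 40 \cdot 18 = 720$)
$\frac{v}{-646} + \frac{M{\left(q \right)}}{D} = \frac{720}{-646} + \frac{\left(-1\right) 56}{-420} = 720 \left(- \frac{1}{646}\right) - - \frac{2}{15} = - \frac{360}{323} + \frac{2}{15} = - \frac{4754}{4845}$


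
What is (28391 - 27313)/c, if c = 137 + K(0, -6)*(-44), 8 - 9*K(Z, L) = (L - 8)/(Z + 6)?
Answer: 29106/2335 ≈ 12.465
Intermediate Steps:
K(Z, L) = 8/9 - (-8 + L)/(9*(6 + Z)) (K(Z, L) = 8/9 - (L - 8)/(9*(Z + 6)) = 8/9 - (-8 + L)/(9*(6 + Z)))
c = 2335/27 (c = 137 + ((56 - 1*(-6) + 8*0)/(9*(6 + 0)))*(-44) = 137 + ((1/9)*(56 + 6 + 0)/6)*(-44) = 137 + ((1/9)*(1/6)*62)*(-44) = 137 + (31/27)*(-44) = 137 - 1364/27 = 2335/27 ≈ 86.481)
(28391 - 27313)/c = (28391 - 27313)/(2335/27) = 1078*(27/2335) = 29106/2335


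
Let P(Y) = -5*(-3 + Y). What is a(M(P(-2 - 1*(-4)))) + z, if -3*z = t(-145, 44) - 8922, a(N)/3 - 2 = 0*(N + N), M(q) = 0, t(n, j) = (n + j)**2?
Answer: -1261/3 ≈ -420.33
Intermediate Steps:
t(n, j) = (j + n)**2
P(Y) = 15 - 5*Y
a(N) = 6 (a(N) = 6 + 3*(0*(N + N)) = 6 + 3*(0*(2*N)) = 6 + 3*0 = 6 + 0 = 6)
z = -1279/3 (z = -((44 - 145)**2 - 8922)/3 = -((-101)**2 - 8922)/3 = -(10201 - 8922)/3 = -1/3*1279 = -1279/3 ≈ -426.33)
a(M(P(-2 - 1*(-4)))) + z = 6 - 1279/3 = -1261/3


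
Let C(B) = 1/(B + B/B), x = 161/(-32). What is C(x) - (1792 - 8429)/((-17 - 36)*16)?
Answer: -883309/109392 ≈ -8.0747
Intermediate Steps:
x = -161/32 (x = 161*(-1/32) = -161/32 ≈ -5.0313)
C(B) = 1/(1 + B) (C(B) = 1/(B + 1) = 1/(1 + B))
C(x) - (1792 - 8429)/((-17 - 36)*16) = 1/(1 - 161/32) - (1792 - 8429)/((-17 - 36)*16) = 1/(-129/32) - (-6637)/((-53*16)) = -32/129 - (-6637)/(-848) = -32/129 - (-6637)*(-1)/848 = -32/129 - 1*6637/848 = -32/129 - 6637/848 = -883309/109392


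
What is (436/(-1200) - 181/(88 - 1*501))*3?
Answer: 9283/41300 ≈ 0.22477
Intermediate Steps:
(436/(-1200) - 181/(88 - 1*501))*3 = (436*(-1/1200) - 181/(88 - 501))*3 = (-109/300 - 181/(-413))*3 = (-109/300 - 181*(-1/413))*3 = (-109/300 + 181/413)*3 = (9283/123900)*3 = 9283/41300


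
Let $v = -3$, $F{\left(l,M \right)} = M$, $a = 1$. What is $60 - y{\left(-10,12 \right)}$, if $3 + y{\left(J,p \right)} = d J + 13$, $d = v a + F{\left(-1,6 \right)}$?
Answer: $80$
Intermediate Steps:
$d = 3$ ($d = \left(-3\right) 1 + 6 = -3 + 6 = 3$)
$y{\left(J,p \right)} = 10 + 3 J$ ($y{\left(J,p \right)} = -3 + \left(3 J + 13\right) = -3 + \left(13 + 3 J\right) = 10 + 3 J$)
$60 - y{\left(-10,12 \right)} = 60 - \left(10 + 3 \left(-10\right)\right) = 60 - \left(10 - 30\right) = 60 - -20 = 60 + 20 = 80$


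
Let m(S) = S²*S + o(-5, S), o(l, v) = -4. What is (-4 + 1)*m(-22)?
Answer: 31956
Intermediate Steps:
m(S) = -4 + S³ (m(S) = S²*S - 4 = S³ - 4 = -4 + S³)
(-4 + 1)*m(-22) = (-4 + 1)*(-4 + (-22)³) = -3*(-4 - 10648) = -3*(-10652) = 31956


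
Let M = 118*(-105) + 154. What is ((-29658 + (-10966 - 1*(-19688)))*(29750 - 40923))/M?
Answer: -58479482/3059 ≈ -19117.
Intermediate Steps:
M = -12236 (M = -12390 + 154 = -12236)
((-29658 + (-10966 - 1*(-19688)))*(29750 - 40923))/M = ((-29658 + (-10966 - 1*(-19688)))*(29750 - 40923))/(-12236) = ((-29658 + (-10966 + 19688))*(-11173))*(-1/12236) = ((-29658 + 8722)*(-11173))*(-1/12236) = -20936*(-11173)*(-1/12236) = 233917928*(-1/12236) = -58479482/3059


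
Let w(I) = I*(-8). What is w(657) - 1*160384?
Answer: -165640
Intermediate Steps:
w(I) = -8*I
w(657) - 1*160384 = -8*657 - 1*160384 = -5256 - 160384 = -165640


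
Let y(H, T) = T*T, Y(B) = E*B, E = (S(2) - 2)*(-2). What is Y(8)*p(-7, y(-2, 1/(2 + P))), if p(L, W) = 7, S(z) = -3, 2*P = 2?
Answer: 560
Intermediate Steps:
P = 1 (P = (½)*2 = 1)
E = 10 (E = (-3 - 2)*(-2) = -5*(-2) = 10)
Y(B) = 10*B
y(H, T) = T²
Y(8)*p(-7, y(-2, 1/(2 + P))) = (10*8)*7 = 80*7 = 560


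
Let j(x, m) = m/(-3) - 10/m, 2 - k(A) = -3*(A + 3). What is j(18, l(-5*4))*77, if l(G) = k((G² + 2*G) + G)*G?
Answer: 3273920111/6186 ≈ 5.2925e+5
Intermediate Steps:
k(A) = 11 + 3*A (k(A) = 2 - (-3)*(A + 3) = 2 - (-3)*(3 + A) = 2 - (-9 - 3*A) = 2 + (9 + 3*A) = 11 + 3*A)
l(G) = G*(11 + 3*G² + 9*G) (l(G) = (11 + 3*((G² + 2*G) + G))*G = (11 + 3*(G² + 3*G))*G = (11 + (3*G² + 9*G))*G = (11 + 3*G² + 9*G)*G = G*(11 + 3*G² + 9*G))
j(x, m) = -10/m - m/3 (j(x, m) = m*(-⅓) - 10/m = -m/3 - 10/m = -10/m - m/3)
j(18, l(-5*4))*77 = (-10*(-1/(20*(11 + 3*(-5*4)*(3 - 5*4)))) - (-5*4)*(11 + 3*(-5*4)*(3 - 5*4))/3)*77 = (-10*(-1/(20*(11 + 3*(-20)*(3 - 20)))) - (-20)*(11 + 3*(-20)*(3 - 20))/3)*77 = (-10*(-1/(20*(11 + 3*(-20)*(-17)))) - (-20)*(11 + 3*(-20)*(-17))/3)*77 = (-10*(-1/(20*(11 + 1020))) - (-20)*(11 + 1020)/3)*77 = (-10/((-20*1031)) - (-20)*1031/3)*77 = (-10/(-20620) - ⅓*(-20620))*77 = (-10*(-1/20620) + 20620/3)*77 = (1/2062 + 20620/3)*77 = (42518443/6186)*77 = 3273920111/6186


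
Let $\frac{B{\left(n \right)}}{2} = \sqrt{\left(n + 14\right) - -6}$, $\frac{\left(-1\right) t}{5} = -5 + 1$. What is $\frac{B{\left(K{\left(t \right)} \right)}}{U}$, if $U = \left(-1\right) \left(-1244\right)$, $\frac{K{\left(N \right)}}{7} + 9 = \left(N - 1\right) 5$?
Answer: $\frac{\sqrt{622}}{622} \approx 0.040096$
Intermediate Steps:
$t = 20$ ($t = - 5 \left(-5 + 1\right) = \left(-5\right) \left(-4\right) = 20$)
$K{\left(N \right)} = -98 + 35 N$ ($K{\left(N \right)} = -63 + 7 \left(N - 1\right) 5 = -63 + 7 \left(-1 + N\right) 5 = -63 + 7 \left(-5 + 5 N\right) = -63 + \left(-35 + 35 N\right) = -98 + 35 N$)
$U = 1244$
$B{\left(n \right)} = 2 \sqrt{20 + n}$ ($B{\left(n \right)} = 2 \sqrt{\left(n + 14\right) - -6} = 2 \sqrt{\left(14 + n\right) + 6} = 2 \sqrt{20 + n}$)
$\frac{B{\left(K{\left(t \right)} \right)}}{U} = \frac{2 \sqrt{20 + \left(-98 + 35 \cdot 20\right)}}{1244} = 2 \sqrt{20 + \left(-98 + 700\right)} \frac{1}{1244} = 2 \sqrt{20 + 602} \cdot \frac{1}{1244} = 2 \sqrt{622} \cdot \frac{1}{1244} = \frac{\sqrt{622}}{622}$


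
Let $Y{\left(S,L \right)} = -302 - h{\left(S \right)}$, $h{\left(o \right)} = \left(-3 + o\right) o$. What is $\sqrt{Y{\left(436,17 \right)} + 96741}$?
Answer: $3 i \sqrt{10261} \approx 303.89 i$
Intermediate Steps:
$h{\left(o \right)} = o \left(-3 + o\right)$
$Y{\left(S,L \right)} = -302 - S \left(-3 + S\right)$
$\sqrt{Y{\left(436,17 \right)} + 96741} = \sqrt{\left(-302 - 436 \left(-3 + 436\right)\right) + 96741} = \sqrt{\left(-302 - 436 \cdot 433\right) + 96741} = \sqrt{\left(-302 - 188788\right) + 96741} = \sqrt{-189090 + 96741} = \sqrt{-92349} = 3 i \sqrt{10261}$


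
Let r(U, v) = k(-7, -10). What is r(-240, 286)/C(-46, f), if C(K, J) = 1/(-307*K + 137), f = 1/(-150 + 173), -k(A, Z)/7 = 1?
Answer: -99813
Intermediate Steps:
k(A, Z) = -7 (k(A, Z) = -7*1 = -7)
r(U, v) = -7
f = 1/23 ≈ 0.043478
C(K, J) = 1/(137 - 307*K)
r(-240, 286)/C(-46, f) = -7/((-1/(-137 + 307*(-46)))) = -7/((-1/(-137 - 14122))) = -7/((-1/(-14259))) = -7/((-1*(-1/14259))) = -7/1/14259 = -7*14259 = -99813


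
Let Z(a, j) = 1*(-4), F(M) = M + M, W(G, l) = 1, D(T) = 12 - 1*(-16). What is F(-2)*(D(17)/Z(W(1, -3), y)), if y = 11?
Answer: 28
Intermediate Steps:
D(T) = 28 (D(T) = 12 + 16 = 28)
F(M) = 2*M
Z(a, j) = -4
F(-2)*(D(17)/Z(W(1, -3), y)) = (2*(-2))*(28/(-4)) = -112*(-1)/4 = -4*(-7) = 28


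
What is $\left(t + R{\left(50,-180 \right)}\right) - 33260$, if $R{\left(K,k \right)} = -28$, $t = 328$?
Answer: $-32960$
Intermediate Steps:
$\left(t + R{\left(50,-180 \right)}\right) - 33260 = \left(328 - 28\right) - 33260 = 300 - 33260 = -32960$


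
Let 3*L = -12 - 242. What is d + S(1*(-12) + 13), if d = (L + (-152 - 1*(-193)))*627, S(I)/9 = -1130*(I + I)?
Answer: -47719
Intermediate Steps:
S(I) = -20340*I (S(I) = 9*(-1130*(I + I)) = 9*(-2260*I) = -20340*I)
L = -254/3 (L = (-12 - 242)/3 = (⅓)*(-254) = -254/3 ≈ -84.667)
d = -27379 (d = (-254/3 + (-152 - 1*(-193)))*627 = (-254/3 + (-152 + 193))*627 = (-254/3 + 41)*627 = -131/3*627 = -27379)
d + S(1*(-12) + 13) = -27379 - 20340*(1*(-12) + 13) = -27379 - 20340*(-12 + 13) = -27379 - 20340*1 = -27379 - 20340 = -47719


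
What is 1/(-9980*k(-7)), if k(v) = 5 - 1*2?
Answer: -1/29940 ≈ -3.3400e-5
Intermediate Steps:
k(v) = 3 (k(v) = 5 - 2 = 3)
1/(-9980*k(-7)) = 1/(-9980*3) = 1/(-29940) = -1/29940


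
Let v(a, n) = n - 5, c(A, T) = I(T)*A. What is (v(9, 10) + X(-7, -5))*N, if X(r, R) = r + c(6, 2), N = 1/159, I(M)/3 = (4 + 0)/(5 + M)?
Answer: 58/1113 ≈ 0.052111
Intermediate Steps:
I(M) = 12/(5 + M) (I(M) = 3*((4 + 0)/(5 + M)) = 3*(4/(5 + M)) = 12/(5 + M))
N = 1/159 ≈ 0.0062893
c(A, T) = 12*A/(5 + T) (c(A, T) = (12/(5 + T))*A = 12*A/(5 + T))
X(r, R) = 72/7 + r (X(r, R) = r + 12*6/(5 + 2) = r + 12*6/7 = r + 12*6*(⅐) = r + 72/7 = 72/7 + r)
v(a, n) = -5 + n
(v(9, 10) + X(-7, -5))*N = ((-5 + 10) + (72/7 - 7))*(1/159) = (5 + 23/7)*(1/159) = (58/7)*(1/159) = 58/1113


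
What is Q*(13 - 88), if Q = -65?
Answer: 4875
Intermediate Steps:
Q*(13 - 88) = -65*(13 - 88) = -65*(-75) = 4875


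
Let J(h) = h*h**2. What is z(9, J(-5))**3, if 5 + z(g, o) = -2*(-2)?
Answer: -1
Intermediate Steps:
J(h) = h**3
z(g, o) = -1 (z(g, o) = -5 - 2*(-2) = -5 + 4 = -1)
z(9, J(-5))**3 = (-1)**3 = -1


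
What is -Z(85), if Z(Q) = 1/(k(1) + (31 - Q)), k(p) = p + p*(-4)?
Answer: 1/57 ≈ 0.017544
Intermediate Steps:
k(p) = -3*p (k(p) = p - 4*p = -3*p)
Z(Q) = 1/(28 - Q) (Z(Q) = 1/(-3*1 + (31 - Q)) = 1/(-3 + (31 - Q)) = 1/(28 - Q))
-Z(85) = -(-1)/(-28 + 85) = -(-1)/57 = -1*(-1/57) = 1/57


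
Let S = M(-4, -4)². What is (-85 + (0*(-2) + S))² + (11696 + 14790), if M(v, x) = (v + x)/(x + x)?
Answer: 33542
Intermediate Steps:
M(v, x) = (v + x)/(2*x) (M(v, x) = (v + x)/((2*x)) = (v + x)*(1/(2*x)) = (v + x)/(2*x))
S = 1 (S = ((½)*(-4 - 4)/(-4))² = ((½)*(-¼)*(-8))² = 1² = 1)
(-85 + (0*(-2) + S))² + (11696 + 14790) = (-85 + (0*(-2) + 1))² + (11696 + 14790) = (-85 + (0 + 1))² + 26486 = (-85 + 1)² + 26486 = (-84)² + 26486 = 7056 + 26486 = 33542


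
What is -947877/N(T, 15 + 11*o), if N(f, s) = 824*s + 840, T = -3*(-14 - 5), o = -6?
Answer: 315959/13728 ≈ 23.016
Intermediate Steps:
T = 57 (T = -3*(-19) = 57)
N(f, s) = 840 + 824*s
-947877/N(T, 15 + 11*o) = -947877/(840 + 824*(15 + 11*(-6))) = -947877/(840 + 824*(15 - 66)) = -947877/(840 + 824*(-51)) = -947877/(840 - 42024) = -947877/(-41184) = -947877*(-1/41184) = 315959/13728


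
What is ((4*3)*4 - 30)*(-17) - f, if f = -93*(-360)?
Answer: -33786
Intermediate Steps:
f = 33480
((4*3)*4 - 30)*(-17) - f = ((4*3)*4 - 30)*(-17) - 1*33480 = (12*4 - 30)*(-17) - 33480 = (48 - 30)*(-17) - 33480 = 18*(-17) - 33480 = -306 - 33480 = -33786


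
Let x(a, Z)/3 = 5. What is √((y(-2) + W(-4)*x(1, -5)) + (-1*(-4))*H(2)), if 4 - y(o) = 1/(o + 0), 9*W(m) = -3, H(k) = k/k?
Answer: √14/2 ≈ 1.8708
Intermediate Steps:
H(k) = 1
x(a, Z) = 15 (x(a, Z) = 3*5 = 15)
W(m) = -⅓ (W(m) = (⅑)*(-3) = -⅓)
y(o) = 4 - 1/o (y(o) = 4 - 1/(o + 0) = 4 - 1/o)
√((y(-2) + W(-4)*x(1, -5)) + (-1*(-4))*H(2)) = √(((4 - 1/(-2)) - ⅓*15) - 1*(-4)*1) = √(((4 - 1*(-½)) - 5) + 4*1) = √(((4 + ½) - 5) + 4) = √((9/2 - 5) + 4) = √(-½ + 4) = √(7/2) = √14/2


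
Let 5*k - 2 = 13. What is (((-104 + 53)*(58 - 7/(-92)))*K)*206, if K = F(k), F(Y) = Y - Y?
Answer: 0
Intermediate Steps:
k = 3 (k = 2/5 + (1/5)*13 = 2/5 + 13/5 = 3)
F(Y) = 0
K = 0
(((-104 + 53)*(58 - 7/(-92)))*K)*206 = (((-104 + 53)*(58 - 7/(-92)))*0)*206 = (-51*(58 - 7*(-1/92))*0)*206 = (-51*(58 + 7/92)*0)*206 = (-51*5343/92*0)*206 = -272493/92*0*206 = 0*206 = 0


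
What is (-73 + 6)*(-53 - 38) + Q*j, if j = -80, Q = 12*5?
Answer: 1297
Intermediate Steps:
Q = 60
(-73 + 6)*(-53 - 38) + Q*j = (-73 + 6)*(-53 - 38) + 60*(-80) = -67*(-91) - 4800 = 6097 - 4800 = 1297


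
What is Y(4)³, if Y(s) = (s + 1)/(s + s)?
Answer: 125/512 ≈ 0.24414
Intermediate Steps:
Y(s) = (1 + s)/(2*s) (Y(s) = (1 + s)/((2*s)) = (1 + s)*(1/(2*s)) = (1 + s)/(2*s))
Y(4)³ = ((½)*(1 + 4)/4)³ = ((½)*(¼)*5)³ = (5/8)³ = 125/512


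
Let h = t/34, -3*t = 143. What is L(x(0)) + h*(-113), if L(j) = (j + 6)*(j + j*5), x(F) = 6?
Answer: 60223/102 ≈ 590.42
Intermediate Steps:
t = -143/3 (t = -⅓*143 = -143/3 ≈ -47.667)
h = -143/102 (h = -143/3/34 = -143/3*1/34 = -143/102 ≈ -1.4020)
L(j) = 6*j*(6 + j) (L(j) = (6 + j)*(j + 5*j) = (6 + j)*(6*j) = 6*j*(6 + j))
L(x(0)) + h*(-113) = 6*6*(6 + 6) - 143/102*(-113) = 6*6*12 + 16159/102 = 432 + 16159/102 = 60223/102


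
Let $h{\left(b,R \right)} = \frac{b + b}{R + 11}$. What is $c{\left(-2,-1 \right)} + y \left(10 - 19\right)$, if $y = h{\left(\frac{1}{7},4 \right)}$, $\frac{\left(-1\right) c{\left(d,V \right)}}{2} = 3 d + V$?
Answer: $\frac{484}{35} \approx 13.829$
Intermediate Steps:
$c{\left(d,V \right)} = - 6 d - 2 V$ ($c{\left(d,V \right)} = - 2 \left(3 d + V\right) = - 2 \left(V + 3 d\right) = - 6 d - 2 V$)
$h{\left(b,R \right)} = \frac{2 b}{11 + R}$
$y = \frac{2}{105}$ ($y = \frac{2}{7 \left(11 + 4\right)} = 2 \cdot \frac{1}{7} \cdot \frac{1}{15} = \frac{2}{105} \approx 0.019048$)
$c{\left(-2,-1 \right)} + y \left(10 - 19\right) = \left(\left(-6\right) \left(-2\right) - -2\right) + \frac{2 \left(10 - 19\right)}{105} = \left(12 + 2\right) + \frac{2}{105} \left(-9\right) = 14 - \frac{6}{35} = \frac{484}{35}$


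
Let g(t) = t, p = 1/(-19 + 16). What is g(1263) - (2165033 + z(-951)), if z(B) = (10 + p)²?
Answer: -19474771/9 ≈ -2.1639e+6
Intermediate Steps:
p = -⅓ (p = 1/(-3) = -⅓ ≈ -0.33333)
z(B) = 841/9 (z(B) = (10 - ⅓)² = (29/3)² = 841/9)
g(1263) - (2165033 + z(-951)) = 1263 - (2165033 + 841/9) = 1263 - 1*19486138/9 = 1263 - 19486138/9 = -19474771/9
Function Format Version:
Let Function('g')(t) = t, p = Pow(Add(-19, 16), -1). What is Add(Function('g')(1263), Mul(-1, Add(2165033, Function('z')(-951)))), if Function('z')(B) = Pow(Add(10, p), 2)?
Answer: Rational(-19474771, 9) ≈ -2.1639e+6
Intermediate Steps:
p = Rational(-1, 3) (p = Pow(-3, -1) = Rational(-1, 3) ≈ -0.33333)
Function('z')(B) = Rational(841, 9) (Function('z')(B) = Pow(Add(10, Rational(-1, 3)), 2) = Pow(Rational(29, 3), 2) = Rational(841, 9))
Add(Function('g')(1263), Mul(-1, Add(2165033, Function('z')(-951)))) = Add(1263, Mul(-1, Add(2165033, Rational(841, 9)))) = Add(1263, Mul(-1, Rational(19486138, 9))) = Add(1263, Rational(-19486138, 9)) = Rational(-19474771, 9)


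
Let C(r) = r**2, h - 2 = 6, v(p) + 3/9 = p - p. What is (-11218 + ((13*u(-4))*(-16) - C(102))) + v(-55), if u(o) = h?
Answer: -69859/3 ≈ -23286.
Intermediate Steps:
v(p) = -1/3 (v(p) = -1/3 + (p - p) = -1/3 + 0 = -1/3)
h = 8 (h = 2 + 6 = 8)
u(o) = 8
(-11218 + ((13*u(-4))*(-16) - C(102))) + v(-55) = (-11218 + ((13*8)*(-16) - 1*102**2)) - 1/3 = (-11218 + (104*(-16) - 1*10404)) - 1/3 = (-11218 + (-1664 - 10404)) - 1/3 = (-11218 - 12068) - 1/3 = -23286 - 1/3 = -69859/3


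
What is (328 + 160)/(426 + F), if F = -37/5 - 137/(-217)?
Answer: 264740/227433 ≈ 1.1640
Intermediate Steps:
F = -7344/1085 (F = -37*⅕ - 137*(-1/217) = -37/5 + 137/217 = -7344/1085 ≈ -6.7687)
(328 + 160)/(426 + F) = (328 + 160)/(426 - 7344/1085) = 488/(454866/1085) = (1085/454866)*488 = 264740/227433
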